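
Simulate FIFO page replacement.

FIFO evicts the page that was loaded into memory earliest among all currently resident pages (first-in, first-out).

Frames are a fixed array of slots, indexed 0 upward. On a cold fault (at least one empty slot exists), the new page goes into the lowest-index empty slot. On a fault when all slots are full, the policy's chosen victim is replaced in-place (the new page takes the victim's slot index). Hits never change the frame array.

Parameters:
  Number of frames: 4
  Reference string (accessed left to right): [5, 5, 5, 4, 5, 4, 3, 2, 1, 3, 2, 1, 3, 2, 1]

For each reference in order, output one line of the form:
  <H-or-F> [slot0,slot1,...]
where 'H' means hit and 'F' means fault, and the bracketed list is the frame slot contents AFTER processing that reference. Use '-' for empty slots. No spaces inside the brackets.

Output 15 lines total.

F [5,-,-,-]
H [5,-,-,-]
H [5,-,-,-]
F [5,4,-,-]
H [5,4,-,-]
H [5,4,-,-]
F [5,4,3,-]
F [5,4,3,2]
F [1,4,3,2]
H [1,4,3,2]
H [1,4,3,2]
H [1,4,3,2]
H [1,4,3,2]
H [1,4,3,2]
H [1,4,3,2]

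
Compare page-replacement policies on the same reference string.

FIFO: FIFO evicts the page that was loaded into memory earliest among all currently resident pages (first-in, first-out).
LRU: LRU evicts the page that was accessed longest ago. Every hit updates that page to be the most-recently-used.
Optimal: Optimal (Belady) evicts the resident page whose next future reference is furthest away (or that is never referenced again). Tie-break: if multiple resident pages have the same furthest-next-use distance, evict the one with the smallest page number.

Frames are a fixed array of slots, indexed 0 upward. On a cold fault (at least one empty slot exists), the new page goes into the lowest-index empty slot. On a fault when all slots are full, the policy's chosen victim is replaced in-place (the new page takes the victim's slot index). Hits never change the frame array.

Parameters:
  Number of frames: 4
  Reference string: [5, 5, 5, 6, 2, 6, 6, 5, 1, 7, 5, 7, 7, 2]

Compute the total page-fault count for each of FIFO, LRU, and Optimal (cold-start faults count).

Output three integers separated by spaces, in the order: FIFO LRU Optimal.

Answer: 6 6 5

Derivation:
--- FIFO ---
  step 0: ref 5 -> FAULT, frames=[5,-,-,-] (faults so far: 1)
  step 1: ref 5 -> HIT, frames=[5,-,-,-] (faults so far: 1)
  step 2: ref 5 -> HIT, frames=[5,-,-,-] (faults so far: 1)
  step 3: ref 6 -> FAULT, frames=[5,6,-,-] (faults so far: 2)
  step 4: ref 2 -> FAULT, frames=[5,6,2,-] (faults so far: 3)
  step 5: ref 6 -> HIT, frames=[5,6,2,-] (faults so far: 3)
  step 6: ref 6 -> HIT, frames=[5,6,2,-] (faults so far: 3)
  step 7: ref 5 -> HIT, frames=[5,6,2,-] (faults so far: 3)
  step 8: ref 1 -> FAULT, frames=[5,6,2,1] (faults so far: 4)
  step 9: ref 7 -> FAULT, evict 5, frames=[7,6,2,1] (faults so far: 5)
  step 10: ref 5 -> FAULT, evict 6, frames=[7,5,2,1] (faults so far: 6)
  step 11: ref 7 -> HIT, frames=[7,5,2,1] (faults so far: 6)
  step 12: ref 7 -> HIT, frames=[7,5,2,1] (faults so far: 6)
  step 13: ref 2 -> HIT, frames=[7,5,2,1] (faults so far: 6)
  FIFO total faults: 6
--- LRU ---
  step 0: ref 5 -> FAULT, frames=[5,-,-,-] (faults so far: 1)
  step 1: ref 5 -> HIT, frames=[5,-,-,-] (faults so far: 1)
  step 2: ref 5 -> HIT, frames=[5,-,-,-] (faults so far: 1)
  step 3: ref 6 -> FAULT, frames=[5,6,-,-] (faults so far: 2)
  step 4: ref 2 -> FAULT, frames=[5,6,2,-] (faults so far: 3)
  step 5: ref 6 -> HIT, frames=[5,6,2,-] (faults so far: 3)
  step 6: ref 6 -> HIT, frames=[5,6,2,-] (faults so far: 3)
  step 7: ref 5 -> HIT, frames=[5,6,2,-] (faults so far: 3)
  step 8: ref 1 -> FAULT, frames=[5,6,2,1] (faults so far: 4)
  step 9: ref 7 -> FAULT, evict 2, frames=[5,6,7,1] (faults so far: 5)
  step 10: ref 5 -> HIT, frames=[5,6,7,1] (faults so far: 5)
  step 11: ref 7 -> HIT, frames=[5,6,7,1] (faults so far: 5)
  step 12: ref 7 -> HIT, frames=[5,6,7,1] (faults so far: 5)
  step 13: ref 2 -> FAULT, evict 6, frames=[5,2,7,1] (faults so far: 6)
  LRU total faults: 6
--- Optimal ---
  step 0: ref 5 -> FAULT, frames=[5,-,-,-] (faults so far: 1)
  step 1: ref 5 -> HIT, frames=[5,-,-,-] (faults so far: 1)
  step 2: ref 5 -> HIT, frames=[5,-,-,-] (faults so far: 1)
  step 3: ref 6 -> FAULT, frames=[5,6,-,-] (faults so far: 2)
  step 4: ref 2 -> FAULT, frames=[5,6,2,-] (faults so far: 3)
  step 5: ref 6 -> HIT, frames=[5,6,2,-] (faults so far: 3)
  step 6: ref 6 -> HIT, frames=[5,6,2,-] (faults so far: 3)
  step 7: ref 5 -> HIT, frames=[5,6,2,-] (faults so far: 3)
  step 8: ref 1 -> FAULT, frames=[5,6,2,1] (faults so far: 4)
  step 9: ref 7 -> FAULT, evict 1, frames=[5,6,2,7] (faults so far: 5)
  step 10: ref 5 -> HIT, frames=[5,6,2,7] (faults so far: 5)
  step 11: ref 7 -> HIT, frames=[5,6,2,7] (faults so far: 5)
  step 12: ref 7 -> HIT, frames=[5,6,2,7] (faults so far: 5)
  step 13: ref 2 -> HIT, frames=[5,6,2,7] (faults so far: 5)
  Optimal total faults: 5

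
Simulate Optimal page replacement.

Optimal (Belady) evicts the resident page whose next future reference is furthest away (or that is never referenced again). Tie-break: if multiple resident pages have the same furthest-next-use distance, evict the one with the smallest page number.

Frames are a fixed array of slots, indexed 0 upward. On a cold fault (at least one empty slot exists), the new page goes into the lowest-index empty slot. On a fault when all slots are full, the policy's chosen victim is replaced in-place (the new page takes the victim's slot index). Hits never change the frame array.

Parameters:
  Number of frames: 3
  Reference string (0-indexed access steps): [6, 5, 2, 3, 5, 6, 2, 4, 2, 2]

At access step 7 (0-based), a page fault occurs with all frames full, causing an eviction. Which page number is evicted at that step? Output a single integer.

Answer: 5

Derivation:
Step 0: ref 6 -> FAULT, frames=[6,-,-]
Step 1: ref 5 -> FAULT, frames=[6,5,-]
Step 2: ref 2 -> FAULT, frames=[6,5,2]
Step 3: ref 3 -> FAULT, evict 2, frames=[6,5,3]
Step 4: ref 5 -> HIT, frames=[6,5,3]
Step 5: ref 6 -> HIT, frames=[6,5,3]
Step 6: ref 2 -> FAULT, evict 3, frames=[6,5,2]
Step 7: ref 4 -> FAULT, evict 5, frames=[6,4,2]
At step 7: evicted page 5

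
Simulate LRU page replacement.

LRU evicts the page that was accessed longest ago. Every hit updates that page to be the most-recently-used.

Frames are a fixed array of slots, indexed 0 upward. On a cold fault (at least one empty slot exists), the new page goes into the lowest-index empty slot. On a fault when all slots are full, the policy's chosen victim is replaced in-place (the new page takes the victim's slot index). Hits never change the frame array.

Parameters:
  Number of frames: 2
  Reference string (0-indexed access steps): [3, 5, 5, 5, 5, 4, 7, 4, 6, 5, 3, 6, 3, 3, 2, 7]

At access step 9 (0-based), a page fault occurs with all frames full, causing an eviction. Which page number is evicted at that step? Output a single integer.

Step 0: ref 3 -> FAULT, frames=[3,-]
Step 1: ref 5 -> FAULT, frames=[3,5]
Step 2: ref 5 -> HIT, frames=[3,5]
Step 3: ref 5 -> HIT, frames=[3,5]
Step 4: ref 5 -> HIT, frames=[3,5]
Step 5: ref 4 -> FAULT, evict 3, frames=[4,5]
Step 6: ref 7 -> FAULT, evict 5, frames=[4,7]
Step 7: ref 4 -> HIT, frames=[4,7]
Step 8: ref 6 -> FAULT, evict 7, frames=[4,6]
Step 9: ref 5 -> FAULT, evict 4, frames=[5,6]
At step 9: evicted page 4

Answer: 4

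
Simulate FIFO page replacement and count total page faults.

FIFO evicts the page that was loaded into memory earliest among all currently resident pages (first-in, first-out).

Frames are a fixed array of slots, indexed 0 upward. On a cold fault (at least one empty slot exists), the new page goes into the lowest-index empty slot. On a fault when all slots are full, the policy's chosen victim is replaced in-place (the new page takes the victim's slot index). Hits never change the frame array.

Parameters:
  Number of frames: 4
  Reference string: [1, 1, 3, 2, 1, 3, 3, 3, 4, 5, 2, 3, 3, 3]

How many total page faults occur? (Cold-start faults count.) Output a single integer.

Step 0: ref 1 → FAULT, frames=[1,-,-,-]
Step 1: ref 1 → HIT, frames=[1,-,-,-]
Step 2: ref 3 → FAULT, frames=[1,3,-,-]
Step 3: ref 2 → FAULT, frames=[1,3,2,-]
Step 4: ref 1 → HIT, frames=[1,3,2,-]
Step 5: ref 3 → HIT, frames=[1,3,2,-]
Step 6: ref 3 → HIT, frames=[1,3,2,-]
Step 7: ref 3 → HIT, frames=[1,3,2,-]
Step 8: ref 4 → FAULT, frames=[1,3,2,4]
Step 9: ref 5 → FAULT (evict 1), frames=[5,3,2,4]
Step 10: ref 2 → HIT, frames=[5,3,2,4]
Step 11: ref 3 → HIT, frames=[5,3,2,4]
Step 12: ref 3 → HIT, frames=[5,3,2,4]
Step 13: ref 3 → HIT, frames=[5,3,2,4]
Total faults: 5

Answer: 5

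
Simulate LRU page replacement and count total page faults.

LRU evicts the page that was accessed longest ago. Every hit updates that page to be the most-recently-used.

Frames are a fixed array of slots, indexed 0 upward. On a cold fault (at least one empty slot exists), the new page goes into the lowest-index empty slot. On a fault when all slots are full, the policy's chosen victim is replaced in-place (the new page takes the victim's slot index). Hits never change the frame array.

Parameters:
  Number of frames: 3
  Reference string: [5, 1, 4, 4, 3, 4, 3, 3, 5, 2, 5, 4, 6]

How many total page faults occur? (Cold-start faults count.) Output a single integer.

Step 0: ref 5 → FAULT, frames=[5,-,-]
Step 1: ref 1 → FAULT, frames=[5,1,-]
Step 2: ref 4 → FAULT, frames=[5,1,4]
Step 3: ref 4 → HIT, frames=[5,1,4]
Step 4: ref 3 → FAULT (evict 5), frames=[3,1,4]
Step 5: ref 4 → HIT, frames=[3,1,4]
Step 6: ref 3 → HIT, frames=[3,1,4]
Step 7: ref 3 → HIT, frames=[3,1,4]
Step 8: ref 5 → FAULT (evict 1), frames=[3,5,4]
Step 9: ref 2 → FAULT (evict 4), frames=[3,5,2]
Step 10: ref 5 → HIT, frames=[3,5,2]
Step 11: ref 4 → FAULT (evict 3), frames=[4,5,2]
Step 12: ref 6 → FAULT (evict 2), frames=[4,5,6]
Total faults: 8

Answer: 8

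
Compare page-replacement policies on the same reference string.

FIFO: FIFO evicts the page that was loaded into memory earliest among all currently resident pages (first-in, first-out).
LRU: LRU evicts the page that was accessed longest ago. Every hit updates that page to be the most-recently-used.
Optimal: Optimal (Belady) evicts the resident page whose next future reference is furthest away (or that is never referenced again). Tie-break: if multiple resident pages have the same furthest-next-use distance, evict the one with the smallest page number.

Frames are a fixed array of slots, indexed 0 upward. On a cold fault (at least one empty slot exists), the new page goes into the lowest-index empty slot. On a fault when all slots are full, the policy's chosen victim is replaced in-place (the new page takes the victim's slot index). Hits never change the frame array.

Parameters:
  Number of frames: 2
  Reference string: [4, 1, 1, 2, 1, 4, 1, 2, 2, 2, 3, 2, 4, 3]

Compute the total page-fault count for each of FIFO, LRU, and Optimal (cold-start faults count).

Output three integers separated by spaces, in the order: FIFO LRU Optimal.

Answer: 8 8 7

Derivation:
--- FIFO ---
  step 0: ref 4 -> FAULT, frames=[4,-] (faults so far: 1)
  step 1: ref 1 -> FAULT, frames=[4,1] (faults so far: 2)
  step 2: ref 1 -> HIT, frames=[4,1] (faults so far: 2)
  step 3: ref 2 -> FAULT, evict 4, frames=[2,1] (faults so far: 3)
  step 4: ref 1 -> HIT, frames=[2,1] (faults so far: 3)
  step 5: ref 4 -> FAULT, evict 1, frames=[2,4] (faults so far: 4)
  step 6: ref 1 -> FAULT, evict 2, frames=[1,4] (faults so far: 5)
  step 7: ref 2 -> FAULT, evict 4, frames=[1,2] (faults so far: 6)
  step 8: ref 2 -> HIT, frames=[1,2] (faults so far: 6)
  step 9: ref 2 -> HIT, frames=[1,2] (faults so far: 6)
  step 10: ref 3 -> FAULT, evict 1, frames=[3,2] (faults so far: 7)
  step 11: ref 2 -> HIT, frames=[3,2] (faults so far: 7)
  step 12: ref 4 -> FAULT, evict 2, frames=[3,4] (faults so far: 8)
  step 13: ref 3 -> HIT, frames=[3,4] (faults so far: 8)
  FIFO total faults: 8
--- LRU ---
  step 0: ref 4 -> FAULT, frames=[4,-] (faults so far: 1)
  step 1: ref 1 -> FAULT, frames=[4,1] (faults so far: 2)
  step 2: ref 1 -> HIT, frames=[4,1] (faults so far: 2)
  step 3: ref 2 -> FAULT, evict 4, frames=[2,1] (faults so far: 3)
  step 4: ref 1 -> HIT, frames=[2,1] (faults so far: 3)
  step 5: ref 4 -> FAULT, evict 2, frames=[4,1] (faults so far: 4)
  step 6: ref 1 -> HIT, frames=[4,1] (faults so far: 4)
  step 7: ref 2 -> FAULT, evict 4, frames=[2,1] (faults so far: 5)
  step 8: ref 2 -> HIT, frames=[2,1] (faults so far: 5)
  step 9: ref 2 -> HIT, frames=[2,1] (faults so far: 5)
  step 10: ref 3 -> FAULT, evict 1, frames=[2,3] (faults so far: 6)
  step 11: ref 2 -> HIT, frames=[2,3] (faults so far: 6)
  step 12: ref 4 -> FAULT, evict 3, frames=[2,4] (faults so far: 7)
  step 13: ref 3 -> FAULT, evict 2, frames=[3,4] (faults so far: 8)
  LRU total faults: 8
--- Optimal ---
  step 0: ref 4 -> FAULT, frames=[4,-] (faults so far: 1)
  step 1: ref 1 -> FAULT, frames=[4,1] (faults so far: 2)
  step 2: ref 1 -> HIT, frames=[4,1] (faults so far: 2)
  step 3: ref 2 -> FAULT, evict 4, frames=[2,1] (faults so far: 3)
  step 4: ref 1 -> HIT, frames=[2,1] (faults so far: 3)
  step 5: ref 4 -> FAULT, evict 2, frames=[4,1] (faults so far: 4)
  step 6: ref 1 -> HIT, frames=[4,1] (faults so far: 4)
  step 7: ref 2 -> FAULT, evict 1, frames=[4,2] (faults so far: 5)
  step 8: ref 2 -> HIT, frames=[4,2] (faults so far: 5)
  step 9: ref 2 -> HIT, frames=[4,2] (faults so far: 5)
  step 10: ref 3 -> FAULT, evict 4, frames=[3,2] (faults so far: 6)
  step 11: ref 2 -> HIT, frames=[3,2] (faults so far: 6)
  step 12: ref 4 -> FAULT, evict 2, frames=[3,4] (faults so far: 7)
  step 13: ref 3 -> HIT, frames=[3,4] (faults so far: 7)
  Optimal total faults: 7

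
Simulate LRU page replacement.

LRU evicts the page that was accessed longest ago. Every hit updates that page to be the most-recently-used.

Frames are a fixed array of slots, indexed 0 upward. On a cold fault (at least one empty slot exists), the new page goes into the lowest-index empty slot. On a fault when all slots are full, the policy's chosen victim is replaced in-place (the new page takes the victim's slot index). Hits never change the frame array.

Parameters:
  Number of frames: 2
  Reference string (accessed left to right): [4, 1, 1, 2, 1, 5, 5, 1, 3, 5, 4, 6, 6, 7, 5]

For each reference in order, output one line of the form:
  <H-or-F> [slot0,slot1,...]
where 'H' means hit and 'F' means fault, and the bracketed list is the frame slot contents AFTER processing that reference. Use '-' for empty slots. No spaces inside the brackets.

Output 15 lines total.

F [4,-]
F [4,1]
H [4,1]
F [2,1]
H [2,1]
F [5,1]
H [5,1]
H [5,1]
F [3,1]
F [3,5]
F [4,5]
F [4,6]
H [4,6]
F [7,6]
F [7,5]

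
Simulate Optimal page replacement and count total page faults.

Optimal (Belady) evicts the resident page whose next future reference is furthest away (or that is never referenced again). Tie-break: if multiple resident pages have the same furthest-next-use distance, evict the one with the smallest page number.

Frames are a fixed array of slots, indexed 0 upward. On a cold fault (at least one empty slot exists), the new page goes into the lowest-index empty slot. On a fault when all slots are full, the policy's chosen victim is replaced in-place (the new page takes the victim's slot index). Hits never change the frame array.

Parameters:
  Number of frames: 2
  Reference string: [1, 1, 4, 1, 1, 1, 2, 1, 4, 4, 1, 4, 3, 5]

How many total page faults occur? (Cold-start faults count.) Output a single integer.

Step 0: ref 1 → FAULT, frames=[1,-]
Step 1: ref 1 → HIT, frames=[1,-]
Step 2: ref 4 → FAULT, frames=[1,4]
Step 3: ref 1 → HIT, frames=[1,4]
Step 4: ref 1 → HIT, frames=[1,4]
Step 5: ref 1 → HIT, frames=[1,4]
Step 6: ref 2 → FAULT (evict 4), frames=[1,2]
Step 7: ref 1 → HIT, frames=[1,2]
Step 8: ref 4 → FAULT (evict 2), frames=[1,4]
Step 9: ref 4 → HIT, frames=[1,4]
Step 10: ref 1 → HIT, frames=[1,4]
Step 11: ref 4 → HIT, frames=[1,4]
Step 12: ref 3 → FAULT (evict 1), frames=[3,4]
Step 13: ref 5 → FAULT (evict 3), frames=[5,4]
Total faults: 6

Answer: 6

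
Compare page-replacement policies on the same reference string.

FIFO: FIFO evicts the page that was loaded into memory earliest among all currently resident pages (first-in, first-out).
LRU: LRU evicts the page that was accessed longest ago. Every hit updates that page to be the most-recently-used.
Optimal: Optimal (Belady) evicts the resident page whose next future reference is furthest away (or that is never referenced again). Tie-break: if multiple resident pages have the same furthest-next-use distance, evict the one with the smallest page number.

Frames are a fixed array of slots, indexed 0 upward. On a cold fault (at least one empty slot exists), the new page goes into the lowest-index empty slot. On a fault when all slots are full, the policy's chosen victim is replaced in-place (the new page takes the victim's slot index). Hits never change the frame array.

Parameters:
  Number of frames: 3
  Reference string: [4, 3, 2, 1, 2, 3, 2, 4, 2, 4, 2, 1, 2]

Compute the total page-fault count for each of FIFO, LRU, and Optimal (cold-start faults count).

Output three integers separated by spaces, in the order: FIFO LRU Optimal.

Answer: 5 6 5

Derivation:
--- FIFO ---
  step 0: ref 4 -> FAULT, frames=[4,-,-] (faults so far: 1)
  step 1: ref 3 -> FAULT, frames=[4,3,-] (faults so far: 2)
  step 2: ref 2 -> FAULT, frames=[4,3,2] (faults so far: 3)
  step 3: ref 1 -> FAULT, evict 4, frames=[1,3,2] (faults so far: 4)
  step 4: ref 2 -> HIT, frames=[1,3,2] (faults so far: 4)
  step 5: ref 3 -> HIT, frames=[1,3,2] (faults so far: 4)
  step 6: ref 2 -> HIT, frames=[1,3,2] (faults so far: 4)
  step 7: ref 4 -> FAULT, evict 3, frames=[1,4,2] (faults so far: 5)
  step 8: ref 2 -> HIT, frames=[1,4,2] (faults so far: 5)
  step 9: ref 4 -> HIT, frames=[1,4,2] (faults so far: 5)
  step 10: ref 2 -> HIT, frames=[1,4,2] (faults so far: 5)
  step 11: ref 1 -> HIT, frames=[1,4,2] (faults so far: 5)
  step 12: ref 2 -> HIT, frames=[1,4,2] (faults so far: 5)
  FIFO total faults: 5
--- LRU ---
  step 0: ref 4 -> FAULT, frames=[4,-,-] (faults so far: 1)
  step 1: ref 3 -> FAULT, frames=[4,3,-] (faults so far: 2)
  step 2: ref 2 -> FAULT, frames=[4,3,2] (faults so far: 3)
  step 3: ref 1 -> FAULT, evict 4, frames=[1,3,2] (faults so far: 4)
  step 4: ref 2 -> HIT, frames=[1,3,2] (faults so far: 4)
  step 5: ref 3 -> HIT, frames=[1,3,2] (faults so far: 4)
  step 6: ref 2 -> HIT, frames=[1,3,2] (faults so far: 4)
  step 7: ref 4 -> FAULT, evict 1, frames=[4,3,2] (faults so far: 5)
  step 8: ref 2 -> HIT, frames=[4,3,2] (faults so far: 5)
  step 9: ref 4 -> HIT, frames=[4,3,2] (faults so far: 5)
  step 10: ref 2 -> HIT, frames=[4,3,2] (faults so far: 5)
  step 11: ref 1 -> FAULT, evict 3, frames=[4,1,2] (faults so far: 6)
  step 12: ref 2 -> HIT, frames=[4,1,2] (faults so far: 6)
  LRU total faults: 6
--- Optimal ---
  step 0: ref 4 -> FAULT, frames=[4,-,-] (faults so far: 1)
  step 1: ref 3 -> FAULT, frames=[4,3,-] (faults so far: 2)
  step 2: ref 2 -> FAULT, frames=[4,3,2] (faults so far: 3)
  step 3: ref 1 -> FAULT, evict 4, frames=[1,3,2] (faults so far: 4)
  step 4: ref 2 -> HIT, frames=[1,3,2] (faults so far: 4)
  step 5: ref 3 -> HIT, frames=[1,3,2] (faults so far: 4)
  step 6: ref 2 -> HIT, frames=[1,3,2] (faults so far: 4)
  step 7: ref 4 -> FAULT, evict 3, frames=[1,4,2] (faults so far: 5)
  step 8: ref 2 -> HIT, frames=[1,4,2] (faults so far: 5)
  step 9: ref 4 -> HIT, frames=[1,4,2] (faults so far: 5)
  step 10: ref 2 -> HIT, frames=[1,4,2] (faults so far: 5)
  step 11: ref 1 -> HIT, frames=[1,4,2] (faults so far: 5)
  step 12: ref 2 -> HIT, frames=[1,4,2] (faults so far: 5)
  Optimal total faults: 5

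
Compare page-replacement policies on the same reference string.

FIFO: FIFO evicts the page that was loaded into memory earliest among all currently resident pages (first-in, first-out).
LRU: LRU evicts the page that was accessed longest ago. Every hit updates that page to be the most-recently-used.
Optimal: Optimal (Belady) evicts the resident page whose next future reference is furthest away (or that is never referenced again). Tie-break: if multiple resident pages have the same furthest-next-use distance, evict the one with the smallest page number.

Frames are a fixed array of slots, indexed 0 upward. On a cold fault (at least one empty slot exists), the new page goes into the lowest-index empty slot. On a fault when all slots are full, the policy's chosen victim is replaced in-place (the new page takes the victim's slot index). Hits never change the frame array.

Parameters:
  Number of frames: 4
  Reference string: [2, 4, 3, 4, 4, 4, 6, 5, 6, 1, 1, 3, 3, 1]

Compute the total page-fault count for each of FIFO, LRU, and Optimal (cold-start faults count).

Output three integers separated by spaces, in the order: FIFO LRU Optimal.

--- FIFO ---
  step 0: ref 2 -> FAULT, frames=[2,-,-,-] (faults so far: 1)
  step 1: ref 4 -> FAULT, frames=[2,4,-,-] (faults so far: 2)
  step 2: ref 3 -> FAULT, frames=[2,4,3,-] (faults so far: 3)
  step 3: ref 4 -> HIT, frames=[2,4,3,-] (faults so far: 3)
  step 4: ref 4 -> HIT, frames=[2,4,3,-] (faults so far: 3)
  step 5: ref 4 -> HIT, frames=[2,4,3,-] (faults so far: 3)
  step 6: ref 6 -> FAULT, frames=[2,4,3,6] (faults so far: 4)
  step 7: ref 5 -> FAULT, evict 2, frames=[5,4,3,6] (faults so far: 5)
  step 8: ref 6 -> HIT, frames=[5,4,3,6] (faults so far: 5)
  step 9: ref 1 -> FAULT, evict 4, frames=[5,1,3,6] (faults so far: 6)
  step 10: ref 1 -> HIT, frames=[5,1,3,6] (faults so far: 6)
  step 11: ref 3 -> HIT, frames=[5,1,3,6] (faults so far: 6)
  step 12: ref 3 -> HIT, frames=[5,1,3,6] (faults so far: 6)
  step 13: ref 1 -> HIT, frames=[5,1,3,6] (faults so far: 6)
  FIFO total faults: 6
--- LRU ---
  step 0: ref 2 -> FAULT, frames=[2,-,-,-] (faults so far: 1)
  step 1: ref 4 -> FAULT, frames=[2,4,-,-] (faults so far: 2)
  step 2: ref 3 -> FAULT, frames=[2,4,3,-] (faults so far: 3)
  step 3: ref 4 -> HIT, frames=[2,4,3,-] (faults so far: 3)
  step 4: ref 4 -> HIT, frames=[2,4,3,-] (faults so far: 3)
  step 5: ref 4 -> HIT, frames=[2,4,3,-] (faults so far: 3)
  step 6: ref 6 -> FAULT, frames=[2,4,3,6] (faults so far: 4)
  step 7: ref 5 -> FAULT, evict 2, frames=[5,4,3,6] (faults so far: 5)
  step 8: ref 6 -> HIT, frames=[5,4,3,6] (faults so far: 5)
  step 9: ref 1 -> FAULT, evict 3, frames=[5,4,1,6] (faults so far: 6)
  step 10: ref 1 -> HIT, frames=[5,4,1,6] (faults so far: 6)
  step 11: ref 3 -> FAULT, evict 4, frames=[5,3,1,6] (faults so far: 7)
  step 12: ref 3 -> HIT, frames=[5,3,1,6] (faults so far: 7)
  step 13: ref 1 -> HIT, frames=[5,3,1,6] (faults so far: 7)
  LRU total faults: 7
--- Optimal ---
  step 0: ref 2 -> FAULT, frames=[2,-,-,-] (faults so far: 1)
  step 1: ref 4 -> FAULT, frames=[2,4,-,-] (faults so far: 2)
  step 2: ref 3 -> FAULT, frames=[2,4,3,-] (faults so far: 3)
  step 3: ref 4 -> HIT, frames=[2,4,3,-] (faults so far: 3)
  step 4: ref 4 -> HIT, frames=[2,4,3,-] (faults so far: 3)
  step 5: ref 4 -> HIT, frames=[2,4,3,-] (faults so far: 3)
  step 6: ref 6 -> FAULT, frames=[2,4,3,6] (faults so far: 4)
  step 7: ref 5 -> FAULT, evict 2, frames=[5,4,3,6] (faults so far: 5)
  step 8: ref 6 -> HIT, frames=[5,4,3,6] (faults so far: 5)
  step 9: ref 1 -> FAULT, evict 4, frames=[5,1,3,6] (faults so far: 6)
  step 10: ref 1 -> HIT, frames=[5,1,3,6] (faults so far: 6)
  step 11: ref 3 -> HIT, frames=[5,1,3,6] (faults so far: 6)
  step 12: ref 3 -> HIT, frames=[5,1,3,6] (faults so far: 6)
  step 13: ref 1 -> HIT, frames=[5,1,3,6] (faults so far: 6)
  Optimal total faults: 6

Answer: 6 7 6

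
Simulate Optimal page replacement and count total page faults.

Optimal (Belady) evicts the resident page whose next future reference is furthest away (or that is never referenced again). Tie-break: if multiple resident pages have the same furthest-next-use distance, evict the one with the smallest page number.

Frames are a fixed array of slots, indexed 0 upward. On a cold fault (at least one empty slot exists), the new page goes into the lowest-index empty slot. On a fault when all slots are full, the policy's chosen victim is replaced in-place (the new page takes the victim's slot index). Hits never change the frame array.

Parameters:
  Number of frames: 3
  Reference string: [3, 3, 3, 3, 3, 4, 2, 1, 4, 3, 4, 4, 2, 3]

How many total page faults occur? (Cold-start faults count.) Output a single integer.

Step 0: ref 3 → FAULT, frames=[3,-,-]
Step 1: ref 3 → HIT, frames=[3,-,-]
Step 2: ref 3 → HIT, frames=[3,-,-]
Step 3: ref 3 → HIT, frames=[3,-,-]
Step 4: ref 3 → HIT, frames=[3,-,-]
Step 5: ref 4 → FAULT, frames=[3,4,-]
Step 6: ref 2 → FAULT, frames=[3,4,2]
Step 7: ref 1 → FAULT (evict 2), frames=[3,4,1]
Step 8: ref 4 → HIT, frames=[3,4,1]
Step 9: ref 3 → HIT, frames=[3,4,1]
Step 10: ref 4 → HIT, frames=[3,4,1]
Step 11: ref 4 → HIT, frames=[3,4,1]
Step 12: ref 2 → FAULT (evict 1), frames=[3,4,2]
Step 13: ref 3 → HIT, frames=[3,4,2]
Total faults: 5

Answer: 5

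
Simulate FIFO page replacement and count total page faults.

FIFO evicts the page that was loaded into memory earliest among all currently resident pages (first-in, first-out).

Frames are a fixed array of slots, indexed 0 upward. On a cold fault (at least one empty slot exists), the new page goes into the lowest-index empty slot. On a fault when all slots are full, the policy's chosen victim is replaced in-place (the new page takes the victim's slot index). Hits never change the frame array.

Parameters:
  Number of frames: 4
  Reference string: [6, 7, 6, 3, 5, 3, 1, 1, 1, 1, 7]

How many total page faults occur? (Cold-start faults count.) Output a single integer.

Step 0: ref 6 → FAULT, frames=[6,-,-,-]
Step 1: ref 7 → FAULT, frames=[6,7,-,-]
Step 2: ref 6 → HIT, frames=[6,7,-,-]
Step 3: ref 3 → FAULT, frames=[6,7,3,-]
Step 4: ref 5 → FAULT, frames=[6,7,3,5]
Step 5: ref 3 → HIT, frames=[6,7,3,5]
Step 6: ref 1 → FAULT (evict 6), frames=[1,7,3,5]
Step 7: ref 1 → HIT, frames=[1,7,3,5]
Step 8: ref 1 → HIT, frames=[1,7,3,5]
Step 9: ref 1 → HIT, frames=[1,7,3,5]
Step 10: ref 7 → HIT, frames=[1,7,3,5]
Total faults: 5

Answer: 5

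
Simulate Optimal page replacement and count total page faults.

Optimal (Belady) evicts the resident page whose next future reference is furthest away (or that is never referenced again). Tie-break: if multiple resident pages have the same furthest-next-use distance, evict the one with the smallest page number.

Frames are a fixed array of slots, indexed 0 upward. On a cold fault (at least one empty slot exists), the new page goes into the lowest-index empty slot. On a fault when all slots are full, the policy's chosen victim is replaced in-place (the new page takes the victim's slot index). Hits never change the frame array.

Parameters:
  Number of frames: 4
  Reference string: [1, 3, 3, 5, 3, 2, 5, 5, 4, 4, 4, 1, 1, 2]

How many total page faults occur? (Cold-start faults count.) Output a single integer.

Step 0: ref 1 → FAULT, frames=[1,-,-,-]
Step 1: ref 3 → FAULT, frames=[1,3,-,-]
Step 2: ref 3 → HIT, frames=[1,3,-,-]
Step 3: ref 5 → FAULT, frames=[1,3,5,-]
Step 4: ref 3 → HIT, frames=[1,3,5,-]
Step 5: ref 2 → FAULT, frames=[1,3,5,2]
Step 6: ref 5 → HIT, frames=[1,3,5,2]
Step 7: ref 5 → HIT, frames=[1,3,5,2]
Step 8: ref 4 → FAULT (evict 3), frames=[1,4,5,2]
Step 9: ref 4 → HIT, frames=[1,4,5,2]
Step 10: ref 4 → HIT, frames=[1,4,5,2]
Step 11: ref 1 → HIT, frames=[1,4,5,2]
Step 12: ref 1 → HIT, frames=[1,4,5,2]
Step 13: ref 2 → HIT, frames=[1,4,5,2]
Total faults: 5

Answer: 5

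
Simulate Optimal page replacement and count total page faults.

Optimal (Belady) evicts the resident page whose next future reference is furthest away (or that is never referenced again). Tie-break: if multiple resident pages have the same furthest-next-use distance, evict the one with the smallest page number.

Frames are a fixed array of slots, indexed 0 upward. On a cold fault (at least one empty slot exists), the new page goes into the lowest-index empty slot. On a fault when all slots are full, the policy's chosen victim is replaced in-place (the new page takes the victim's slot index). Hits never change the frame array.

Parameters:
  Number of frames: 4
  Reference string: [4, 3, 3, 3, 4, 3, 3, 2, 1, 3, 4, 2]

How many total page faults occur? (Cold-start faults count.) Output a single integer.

Answer: 4

Derivation:
Step 0: ref 4 → FAULT, frames=[4,-,-,-]
Step 1: ref 3 → FAULT, frames=[4,3,-,-]
Step 2: ref 3 → HIT, frames=[4,3,-,-]
Step 3: ref 3 → HIT, frames=[4,3,-,-]
Step 4: ref 4 → HIT, frames=[4,3,-,-]
Step 5: ref 3 → HIT, frames=[4,3,-,-]
Step 6: ref 3 → HIT, frames=[4,3,-,-]
Step 7: ref 2 → FAULT, frames=[4,3,2,-]
Step 8: ref 1 → FAULT, frames=[4,3,2,1]
Step 9: ref 3 → HIT, frames=[4,3,2,1]
Step 10: ref 4 → HIT, frames=[4,3,2,1]
Step 11: ref 2 → HIT, frames=[4,3,2,1]
Total faults: 4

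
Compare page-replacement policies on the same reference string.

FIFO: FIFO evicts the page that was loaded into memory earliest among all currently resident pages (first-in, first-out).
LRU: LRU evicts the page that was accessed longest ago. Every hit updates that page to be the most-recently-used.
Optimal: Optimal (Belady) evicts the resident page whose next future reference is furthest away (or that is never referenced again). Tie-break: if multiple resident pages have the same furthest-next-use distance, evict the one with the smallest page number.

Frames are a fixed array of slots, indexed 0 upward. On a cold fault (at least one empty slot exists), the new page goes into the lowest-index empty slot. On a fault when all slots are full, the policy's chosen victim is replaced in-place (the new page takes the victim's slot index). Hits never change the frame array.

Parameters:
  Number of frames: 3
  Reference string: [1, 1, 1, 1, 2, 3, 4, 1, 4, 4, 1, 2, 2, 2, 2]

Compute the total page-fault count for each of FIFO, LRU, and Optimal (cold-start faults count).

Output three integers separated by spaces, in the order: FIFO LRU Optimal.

Answer: 6 6 4

Derivation:
--- FIFO ---
  step 0: ref 1 -> FAULT, frames=[1,-,-] (faults so far: 1)
  step 1: ref 1 -> HIT, frames=[1,-,-] (faults so far: 1)
  step 2: ref 1 -> HIT, frames=[1,-,-] (faults so far: 1)
  step 3: ref 1 -> HIT, frames=[1,-,-] (faults so far: 1)
  step 4: ref 2 -> FAULT, frames=[1,2,-] (faults so far: 2)
  step 5: ref 3 -> FAULT, frames=[1,2,3] (faults so far: 3)
  step 6: ref 4 -> FAULT, evict 1, frames=[4,2,3] (faults so far: 4)
  step 7: ref 1 -> FAULT, evict 2, frames=[4,1,3] (faults so far: 5)
  step 8: ref 4 -> HIT, frames=[4,1,3] (faults so far: 5)
  step 9: ref 4 -> HIT, frames=[4,1,3] (faults so far: 5)
  step 10: ref 1 -> HIT, frames=[4,1,3] (faults so far: 5)
  step 11: ref 2 -> FAULT, evict 3, frames=[4,1,2] (faults so far: 6)
  step 12: ref 2 -> HIT, frames=[4,1,2] (faults so far: 6)
  step 13: ref 2 -> HIT, frames=[4,1,2] (faults so far: 6)
  step 14: ref 2 -> HIT, frames=[4,1,2] (faults so far: 6)
  FIFO total faults: 6
--- LRU ---
  step 0: ref 1 -> FAULT, frames=[1,-,-] (faults so far: 1)
  step 1: ref 1 -> HIT, frames=[1,-,-] (faults so far: 1)
  step 2: ref 1 -> HIT, frames=[1,-,-] (faults so far: 1)
  step 3: ref 1 -> HIT, frames=[1,-,-] (faults so far: 1)
  step 4: ref 2 -> FAULT, frames=[1,2,-] (faults so far: 2)
  step 5: ref 3 -> FAULT, frames=[1,2,3] (faults so far: 3)
  step 6: ref 4 -> FAULT, evict 1, frames=[4,2,3] (faults so far: 4)
  step 7: ref 1 -> FAULT, evict 2, frames=[4,1,3] (faults so far: 5)
  step 8: ref 4 -> HIT, frames=[4,1,3] (faults so far: 5)
  step 9: ref 4 -> HIT, frames=[4,1,3] (faults so far: 5)
  step 10: ref 1 -> HIT, frames=[4,1,3] (faults so far: 5)
  step 11: ref 2 -> FAULT, evict 3, frames=[4,1,2] (faults so far: 6)
  step 12: ref 2 -> HIT, frames=[4,1,2] (faults so far: 6)
  step 13: ref 2 -> HIT, frames=[4,1,2] (faults so far: 6)
  step 14: ref 2 -> HIT, frames=[4,1,2] (faults so far: 6)
  LRU total faults: 6
--- Optimal ---
  step 0: ref 1 -> FAULT, frames=[1,-,-] (faults so far: 1)
  step 1: ref 1 -> HIT, frames=[1,-,-] (faults so far: 1)
  step 2: ref 1 -> HIT, frames=[1,-,-] (faults so far: 1)
  step 3: ref 1 -> HIT, frames=[1,-,-] (faults so far: 1)
  step 4: ref 2 -> FAULT, frames=[1,2,-] (faults so far: 2)
  step 5: ref 3 -> FAULT, frames=[1,2,3] (faults so far: 3)
  step 6: ref 4 -> FAULT, evict 3, frames=[1,2,4] (faults so far: 4)
  step 7: ref 1 -> HIT, frames=[1,2,4] (faults so far: 4)
  step 8: ref 4 -> HIT, frames=[1,2,4] (faults so far: 4)
  step 9: ref 4 -> HIT, frames=[1,2,4] (faults so far: 4)
  step 10: ref 1 -> HIT, frames=[1,2,4] (faults so far: 4)
  step 11: ref 2 -> HIT, frames=[1,2,4] (faults so far: 4)
  step 12: ref 2 -> HIT, frames=[1,2,4] (faults so far: 4)
  step 13: ref 2 -> HIT, frames=[1,2,4] (faults so far: 4)
  step 14: ref 2 -> HIT, frames=[1,2,4] (faults so far: 4)
  Optimal total faults: 4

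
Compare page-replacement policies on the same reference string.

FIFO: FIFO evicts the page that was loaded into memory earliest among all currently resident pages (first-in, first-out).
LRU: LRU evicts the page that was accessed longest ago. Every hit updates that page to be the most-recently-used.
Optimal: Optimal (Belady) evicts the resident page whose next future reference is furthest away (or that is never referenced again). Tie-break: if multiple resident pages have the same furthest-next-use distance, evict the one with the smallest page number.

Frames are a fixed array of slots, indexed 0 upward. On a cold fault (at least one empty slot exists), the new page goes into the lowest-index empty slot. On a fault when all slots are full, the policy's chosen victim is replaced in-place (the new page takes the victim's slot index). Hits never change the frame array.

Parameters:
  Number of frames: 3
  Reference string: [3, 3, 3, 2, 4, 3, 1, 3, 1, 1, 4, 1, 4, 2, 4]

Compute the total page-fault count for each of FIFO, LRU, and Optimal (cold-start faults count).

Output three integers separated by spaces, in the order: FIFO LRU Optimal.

Answer: 7 5 5

Derivation:
--- FIFO ---
  step 0: ref 3 -> FAULT, frames=[3,-,-] (faults so far: 1)
  step 1: ref 3 -> HIT, frames=[3,-,-] (faults so far: 1)
  step 2: ref 3 -> HIT, frames=[3,-,-] (faults so far: 1)
  step 3: ref 2 -> FAULT, frames=[3,2,-] (faults so far: 2)
  step 4: ref 4 -> FAULT, frames=[3,2,4] (faults so far: 3)
  step 5: ref 3 -> HIT, frames=[3,2,4] (faults so far: 3)
  step 6: ref 1 -> FAULT, evict 3, frames=[1,2,4] (faults so far: 4)
  step 7: ref 3 -> FAULT, evict 2, frames=[1,3,4] (faults so far: 5)
  step 8: ref 1 -> HIT, frames=[1,3,4] (faults so far: 5)
  step 9: ref 1 -> HIT, frames=[1,3,4] (faults so far: 5)
  step 10: ref 4 -> HIT, frames=[1,3,4] (faults so far: 5)
  step 11: ref 1 -> HIT, frames=[1,3,4] (faults so far: 5)
  step 12: ref 4 -> HIT, frames=[1,3,4] (faults so far: 5)
  step 13: ref 2 -> FAULT, evict 4, frames=[1,3,2] (faults so far: 6)
  step 14: ref 4 -> FAULT, evict 1, frames=[4,3,2] (faults so far: 7)
  FIFO total faults: 7
--- LRU ---
  step 0: ref 3 -> FAULT, frames=[3,-,-] (faults so far: 1)
  step 1: ref 3 -> HIT, frames=[3,-,-] (faults so far: 1)
  step 2: ref 3 -> HIT, frames=[3,-,-] (faults so far: 1)
  step 3: ref 2 -> FAULT, frames=[3,2,-] (faults so far: 2)
  step 4: ref 4 -> FAULT, frames=[3,2,4] (faults so far: 3)
  step 5: ref 3 -> HIT, frames=[3,2,4] (faults so far: 3)
  step 6: ref 1 -> FAULT, evict 2, frames=[3,1,4] (faults so far: 4)
  step 7: ref 3 -> HIT, frames=[3,1,4] (faults so far: 4)
  step 8: ref 1 -> HIT, frames=[3,1,4] (faults so far: 4)
  step 9: ref 1 -> HIT, frames=[3,1,4] (faults so far: 4)
  step 10: ref 4 -> HIT, frames=[3,1,4] (faults so far: 4)
  step 11: ref 1 -> HIT, frames=[3,1,4] (faults so far: 4)
  step 12: ref 4 -> HIT, frames=[3,1,4] (faults so far: 4)
  step 13: ref 2 -> FAULT, evict 3, frames=[2,1,4] (faults so far: 5)
  step 14: ref 4 -> HIT, frames=[2,1,4] (faults so far: 5)
  LRU total faults: 5
--- Optimal ---
  step 0: ref 3 -> FAULT, frames=[3,-,-] (faults so far: 1)
  step 1: ref 3 -> HIT, frames=[3,-,-] (faults so far: 1)
  step 2: ref 3 -> HIT, frames=[3,-,-] (faults so far: 1)
  step 3: ref 2 -> FAULT, frames=[3,2,-] (faults so far: 2)
  step 4: ref 4 -> FAULT, frames=[3,2,4] (faults so far: 3)
  step 5: ref 3 -> HIT, frames=[3,2,4] (faults so far: 3)
  step 6: ref 1 -> FAULT, evict 2, frames=[3,1,4] (faults so far: 4)
  step 7: ref 3 -> HIT, frames=[3,1,4] (faults so far: 4)
  step 8: ref 1 -> HIT, frames=[3,1,4] (faults so far: 4)
  step 9: ref 1 -> HIT, frames=[3,1,4] (faults so far: 4)
  step 10: ref 4 -> HIT, frames=[3,1,4] (faults so far: 4)
  step 11: ref 1 -> HIT, frames=[3,1,4] (faults so far: 4)
  step 12: ref 4 -> HIT, frames=[3,1,4] (faults so far: 4)
  step 13: ref 2 -> FAULT, evict 1, frames=[3,2,4] (faults so far: 5)
  step 14: ref 4 -> HIT, frames=[3,2,4] (faults so far: 5)
  Optimal total faults: 5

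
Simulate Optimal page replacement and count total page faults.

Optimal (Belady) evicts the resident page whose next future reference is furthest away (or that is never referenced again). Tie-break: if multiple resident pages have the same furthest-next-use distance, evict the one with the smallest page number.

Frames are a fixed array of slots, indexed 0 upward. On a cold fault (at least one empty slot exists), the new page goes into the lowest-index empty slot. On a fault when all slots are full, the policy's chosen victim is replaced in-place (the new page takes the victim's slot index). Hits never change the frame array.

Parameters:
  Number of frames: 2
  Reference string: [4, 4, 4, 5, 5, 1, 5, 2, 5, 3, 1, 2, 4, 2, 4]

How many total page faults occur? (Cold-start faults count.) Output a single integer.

Answer: 7

Derivation:
Step 0: ref 4 → FAULT, frames=[4,-]
Step 1: ref 4 → HIT, frames=[4,-]
Step 2: ref 4 → HIT, frames=[4,-]
Step 3: ref 5 → FAULT, frames=[4,5]
Step 4: ref 5 → HIT, frames=[4,5]
Step 5: ref 1 → FAULT (evict 4), frames=[1,5]
Step 6: ref 5 → HIT, frames=[1,5]
Step 7: ref 2 → FAULT (evict 1), frames=[2,5]
Step 8: ref 5 → HIT, frames=[2,5]
Step 9: ref 3 → FAULT (evict 5), frames=[2,3]
Step 10: ref 1 → FAULT (evict 3), frames=[2,1]
Step 11: ref 2 → HIT, frames=[2,1]
Step 12: ref 4 → FAULT (evict 1), frames=[2,4]
Step 13: ref 2 → HIT, frames=[2,4]
Step 14: ref 4 → HIT, frames=[2,4]
Total faults: 7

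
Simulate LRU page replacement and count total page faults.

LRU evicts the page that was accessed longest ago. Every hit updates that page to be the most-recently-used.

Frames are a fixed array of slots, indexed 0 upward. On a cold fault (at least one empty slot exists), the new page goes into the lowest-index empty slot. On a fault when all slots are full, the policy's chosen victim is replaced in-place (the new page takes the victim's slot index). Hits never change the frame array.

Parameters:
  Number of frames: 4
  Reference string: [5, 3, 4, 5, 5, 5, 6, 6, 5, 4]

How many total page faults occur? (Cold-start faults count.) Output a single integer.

Answer: 4

Derivation:
Step 0: ref 5 → FAULT, frames=[5,-,-,-]
Step 1: ref 3 → FAULT, frames=[5,3,-,-]
Step 2: ref 4 → FAULT, frames=[5,3,4,-]
Step 3: ref 5 → HIT, frames=[5,3,4,-]
Step 4: ref 5 → HIT, frames=[5,3,4,-]
Step 5: ref 5 → HIT, frames=[5,3,4,-]
Step 6: ref 6 → FAULT, frames=[5,3,4,6]
Step 7: ref 6 → HIT, frames=[5,3,4,6]
Step 8: ref 5 → HIT, frames=[5,3,4,6]
Step 9: ref 4 → HIT, frames=[5,3,4,6]
Total faults: 4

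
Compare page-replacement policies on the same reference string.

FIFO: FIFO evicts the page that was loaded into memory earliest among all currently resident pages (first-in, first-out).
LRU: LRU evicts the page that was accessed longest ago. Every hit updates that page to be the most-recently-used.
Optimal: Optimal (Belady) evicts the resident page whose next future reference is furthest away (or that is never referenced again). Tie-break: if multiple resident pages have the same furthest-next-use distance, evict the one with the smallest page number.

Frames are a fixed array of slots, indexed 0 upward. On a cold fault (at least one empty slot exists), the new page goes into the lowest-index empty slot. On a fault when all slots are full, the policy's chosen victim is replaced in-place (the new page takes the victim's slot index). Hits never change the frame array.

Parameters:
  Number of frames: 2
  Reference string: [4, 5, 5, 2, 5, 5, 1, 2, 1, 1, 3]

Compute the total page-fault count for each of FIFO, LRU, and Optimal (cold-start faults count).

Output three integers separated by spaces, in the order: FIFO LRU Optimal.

Answer: 5 6 5

Derivation:
--- FIFO ---
  step 0: ref 4 -> FAULT, frames=[4,-] (faults so far: 1)
  step 1: ref 5 -> FAULT, frames=[4,5] (faults so far: 2)
  step 2: ref 5 -> HIT, frames=[4,5] (faults so far: 2)
  step 3: ref 2 -> FAULT, evict 4, frames=[2,5] (faults so far: 3)
  step 4: ref 5 -> HIT, frames=[2,5] (faults so far: 3)
  step 5: ref 5 -> HIT, frames=[2,5] (faults so far: 3)
  step 6: ref 1 -> FAULT, evict 5, frames=[2,1] (faults so far: 4)
  step 7: ref 2 -> HIT, frames=[2,1] (faults so far: 4)
  step 8: ref 1 -> HIT, frames=[2,1] (faults so far: 4)
  step 9: ref 1 -> HIT, frames=[2,1] (faults so far: 4)
  step 10: ref 3 -> FAULT, evict 2, frames=[3,1] (faults so far: 5)
  FIFO total faults: 5
--- LRU ---
  step 0: ref 4 -> FAULT, frames=[4,-] (faults so far: 1)
  step 1: ref 5 -> FAULT, frames=[4,5] (faults so far: 2)
  step 2: ref 5 -> HIT, frames=[4,5] (faults so far: 2)
  step 3: ref 2 -> FAULT, evict 4, frames=[2,5] (faults so far: 3)
  step 4: ref 5 -> HIT, frames=[2,5] (faults so far: 3)
  step 5: ref 5 -> HIT, frames=[2,5] (faults so far: 3)
  step 6: ref 1 -> FAULT, evict 2, frames=[1,5] (faults so far: 4)
  step 7: ref 2 -> FAULT, evict 5, frames=[1,2] (faults so far: 5)
  step 8: ref 1 -> HIT, frames=[1,2] (faults so far: 5)
  step 9: ref 1 -> HIT, frames=[1,2] (faults so far: 5)
  step 10: ref 3 -> FAULT, evict 2, frames=[1,3] (faults so far: 6)
  LRU total faults: 6
--- Optimal ---
  step 0: ref 4 -> FAULT, frames=[4,-] (faults so far: 1)
  step 1: ref 5 -> FAULT, frames=[4,5] (faults so far: 2)
  step 2: ref 5 -> HIT, frames=[4,5] (faults so far: 2)
  step 3: ref 2 -> FAULT, evict 4, frames=[2,5] (faults so far: 3)
  step 4: ref 5 -> HIT, frames=[2,5] (faults so far: 3)
  step 5: ref 5 -> HIT, frames=[2,5] (faults so far: 3)
  step 6: ref 1 -> FAULT, evict 5, frames=[2,1] (faults so far: 4)
  step 7: ref 2 -> HIT, frames=[2,1] (faults so far: 4)
  step 8: ref 1 -> HIT, frames=[2,1] (faults so far: 4)
  step 9: ref 1 -> HIT, frames=[2,1] (faults so far: 4)
  step 10: ref 3 -> FAULT, evict 1, frames=[2,3] (faults so far: 5)
  Optimal total faults: 5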